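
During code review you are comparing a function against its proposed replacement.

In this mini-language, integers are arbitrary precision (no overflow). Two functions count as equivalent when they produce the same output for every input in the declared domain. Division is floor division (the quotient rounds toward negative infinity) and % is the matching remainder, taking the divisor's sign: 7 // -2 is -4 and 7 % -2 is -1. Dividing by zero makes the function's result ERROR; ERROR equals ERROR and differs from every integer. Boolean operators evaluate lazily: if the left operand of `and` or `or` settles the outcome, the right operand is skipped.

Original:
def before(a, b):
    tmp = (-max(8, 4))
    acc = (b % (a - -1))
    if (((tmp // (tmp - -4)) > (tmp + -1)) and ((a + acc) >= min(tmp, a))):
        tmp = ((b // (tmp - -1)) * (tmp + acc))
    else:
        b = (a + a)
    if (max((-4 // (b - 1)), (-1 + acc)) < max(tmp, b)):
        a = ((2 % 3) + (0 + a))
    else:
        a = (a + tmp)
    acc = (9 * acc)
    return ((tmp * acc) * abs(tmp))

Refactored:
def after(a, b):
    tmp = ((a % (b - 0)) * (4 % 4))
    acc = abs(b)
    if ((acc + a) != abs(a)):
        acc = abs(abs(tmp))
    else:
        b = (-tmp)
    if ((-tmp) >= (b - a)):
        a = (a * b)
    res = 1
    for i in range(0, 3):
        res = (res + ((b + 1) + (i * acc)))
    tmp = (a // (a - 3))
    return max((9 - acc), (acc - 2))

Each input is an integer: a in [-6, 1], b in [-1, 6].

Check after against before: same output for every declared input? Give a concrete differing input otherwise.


The rewrite breaks on a=-6, b=-1, where the results are 0 and 9.
before: tmp := -8 | acc := -1 | (((tmp // (tmp - -4)) > (tmp + -1)) and ((a + acc) >= min(tmp, a))): true | tmp := 0 | (max((-4 // (b - 1)), (-1 + acc)) < max(tmp, b)): false | a := -6 | acc := -9 | result 0
after: tmp := 0 | acc := 1 | ((acc + a) != abs(a)): true | acc := 0 | ((-tmp) >= (b - a)): false | res := 1 | iter i=0: | res := 1 | iter i=1: | res := 1 | iter i=2: | res := 1 | tmp := 0 | result 9
verdict: not equivalent; witness: a=-6, b=-1


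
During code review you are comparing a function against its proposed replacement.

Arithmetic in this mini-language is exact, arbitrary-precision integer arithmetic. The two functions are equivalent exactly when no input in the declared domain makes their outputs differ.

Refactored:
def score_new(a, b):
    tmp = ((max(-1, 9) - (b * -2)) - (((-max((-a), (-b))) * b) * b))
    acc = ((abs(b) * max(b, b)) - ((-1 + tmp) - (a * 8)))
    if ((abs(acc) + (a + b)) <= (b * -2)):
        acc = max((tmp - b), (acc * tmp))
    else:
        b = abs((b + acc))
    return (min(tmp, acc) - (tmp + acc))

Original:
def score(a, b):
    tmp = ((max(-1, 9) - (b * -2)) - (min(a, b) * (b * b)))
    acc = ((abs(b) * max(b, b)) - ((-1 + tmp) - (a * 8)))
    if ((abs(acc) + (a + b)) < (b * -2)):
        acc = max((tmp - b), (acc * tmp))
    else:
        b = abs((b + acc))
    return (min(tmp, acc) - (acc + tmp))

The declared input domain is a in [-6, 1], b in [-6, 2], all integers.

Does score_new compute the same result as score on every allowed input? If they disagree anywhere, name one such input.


Equivalent. The edit looks behavioral (`((abs(acc) + (a + b)) < (b * -2))` became `((abs(acc) + (a + b)) <= (b * -2))`), but over these ranges it never changes the outcome.
An exhaustive pass over the 72 declared inputs shows identical outputs.
One worked example (a=0, b=-5) — score: tmp=124, then acc=-148, then ((abs(acc) + (a + b)) < (b * -2)) is false, then b=153, then returns -124; score_new: tmp=124, then acc=-148, then ((abs(acc) + (a + b)) <= (b * -2)) is false, then b=153, then returns -124; agreement on -124.
verdict: equivalent


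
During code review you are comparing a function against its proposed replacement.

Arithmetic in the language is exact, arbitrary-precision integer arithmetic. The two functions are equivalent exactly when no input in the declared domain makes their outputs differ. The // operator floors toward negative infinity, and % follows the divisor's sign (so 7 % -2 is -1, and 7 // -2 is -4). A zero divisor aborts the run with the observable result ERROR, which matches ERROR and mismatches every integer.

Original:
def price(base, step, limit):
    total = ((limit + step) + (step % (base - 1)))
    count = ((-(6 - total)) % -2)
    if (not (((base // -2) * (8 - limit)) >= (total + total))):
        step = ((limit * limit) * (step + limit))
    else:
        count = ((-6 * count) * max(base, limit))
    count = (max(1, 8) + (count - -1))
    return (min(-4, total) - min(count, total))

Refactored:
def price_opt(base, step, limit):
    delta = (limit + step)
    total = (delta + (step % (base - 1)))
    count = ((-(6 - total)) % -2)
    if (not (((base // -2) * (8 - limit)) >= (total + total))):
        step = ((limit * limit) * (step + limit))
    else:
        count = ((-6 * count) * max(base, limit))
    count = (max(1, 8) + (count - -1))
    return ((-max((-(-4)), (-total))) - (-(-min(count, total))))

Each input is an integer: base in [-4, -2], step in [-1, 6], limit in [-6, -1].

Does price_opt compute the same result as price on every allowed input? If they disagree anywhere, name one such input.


The two are interchangeable: min/max/abs usage differs; also local variable names differ; also statement counts differ, and every declared input agrees.
Spot check at base=-2, step=5, limit=-6 — price: total becomes -2; next count becomes 0; next (not (((base // -2) * (8 - limit)) >= (total + total))) evaluates to false; next count becomes 0; next count becomes 9; next final value -2. price_opt: delta becomes -1; next total becomes -2; next count becomes 0; next (not (((base // -2) * (8 - limit)) >= (total + total))) evaluates to false; next count becomes 0; next count becomes 9; next final value -2. Both give -2.
Across all 144 domain points the two functions coincide.
verdict: equivalent


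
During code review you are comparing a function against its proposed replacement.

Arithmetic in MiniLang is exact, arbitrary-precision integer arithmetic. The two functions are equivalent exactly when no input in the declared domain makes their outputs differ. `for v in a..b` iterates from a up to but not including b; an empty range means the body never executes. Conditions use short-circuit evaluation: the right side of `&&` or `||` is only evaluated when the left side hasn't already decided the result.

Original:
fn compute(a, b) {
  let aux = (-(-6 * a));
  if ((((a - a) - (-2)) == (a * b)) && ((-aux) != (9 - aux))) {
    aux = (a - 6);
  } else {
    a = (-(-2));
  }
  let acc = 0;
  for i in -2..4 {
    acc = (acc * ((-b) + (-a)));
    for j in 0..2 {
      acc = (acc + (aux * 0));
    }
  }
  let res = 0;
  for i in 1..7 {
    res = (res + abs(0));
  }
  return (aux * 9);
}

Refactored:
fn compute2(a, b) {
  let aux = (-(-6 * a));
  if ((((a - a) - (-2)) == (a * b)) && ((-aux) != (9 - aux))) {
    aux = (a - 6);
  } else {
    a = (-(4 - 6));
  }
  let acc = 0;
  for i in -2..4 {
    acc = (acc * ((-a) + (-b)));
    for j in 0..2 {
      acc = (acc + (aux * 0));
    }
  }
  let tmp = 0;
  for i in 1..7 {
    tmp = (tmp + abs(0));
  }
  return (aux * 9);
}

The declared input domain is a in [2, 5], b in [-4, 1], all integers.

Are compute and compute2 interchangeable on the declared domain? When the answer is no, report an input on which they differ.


This is a faithful refactor — arithmetic usage differs; and local variable names differ; and constant usage differs, but the computed results match everywhere.
As a probe, take a=5, b=-3: compute runs aux := 30 | ((((a - a) - (-2)) == (a * b)) && ((-aux) != (9 - aux))): false | a := 2 | acc := 0 | iter i=-2: | acc := 0 | iter j=0: | acc := 0 | iter j=1: | acc := 0 | iter i=-1: | acc := 0 | iter j=0: | acc := 0 | iter j=1: | acc := 0 | iter i=0: | acc := 0 | iter j=0: | acc := 0 | iter j=1: | acc := 0 | iter i=1: | acc := 0 | iter j=0: | acc := 0 | iter j=1: | acc := 0 | iter i=2: | acc := 0 | iter j=0: | acc := 0 | iter j=1: | acc := 0 | iter i=3: | acc := 0 | iter j=0: | acc := 0 | iter j=1: | acc := 0 | res := 0 | iter i=1: | res := 0 | iter i=2: | res := 0 | iter i=3: | res := 0 | iter i=4: | res := 0 | iter i=5: | res := 0 | iter i=6: | res := 0 | result 270; compute2 runs aux := 30 | ((((a - a) - (-2)) == (a * b)) && ((-aux) != (9 - aux))): false | a := 2 | acc := 0 | iter i=-2: | acc := 0 | iter j=0: | acc := 0 | iter j=1: | acc := 0 | iter i=-1: | acc := 0 | iter j=0: | acc := 0 | iter j=1: | acc := 0 | iter i=0: | acc := 0 | iter j=0: | acc := 0 | iter j=1: | acc := 0 | iter i=1: | acc := 0 | iter j=0: | acc := 0 | iter j=1: | acc := 0 | iter i=2: | acc := 0 | iter j=0: | acc := 0 | iter j=1: | acc := 0 | iter i=3: | acc := 0 | iter j=0: | acc := 0 | iter j=1: | acc := 0 | tmp := 0 | iter i=1: | tmp := 0 | iter i=2: | tmp := 0 | iter i=3: | tmp := 0 | iter i=4: | tmp := 0 | iter i=5: | tmp := 0 | iter i=6: | tmp := 0 | result 270; both end at 270.
Across all 24 domain points the two functions coincide.
verdict: equivalent


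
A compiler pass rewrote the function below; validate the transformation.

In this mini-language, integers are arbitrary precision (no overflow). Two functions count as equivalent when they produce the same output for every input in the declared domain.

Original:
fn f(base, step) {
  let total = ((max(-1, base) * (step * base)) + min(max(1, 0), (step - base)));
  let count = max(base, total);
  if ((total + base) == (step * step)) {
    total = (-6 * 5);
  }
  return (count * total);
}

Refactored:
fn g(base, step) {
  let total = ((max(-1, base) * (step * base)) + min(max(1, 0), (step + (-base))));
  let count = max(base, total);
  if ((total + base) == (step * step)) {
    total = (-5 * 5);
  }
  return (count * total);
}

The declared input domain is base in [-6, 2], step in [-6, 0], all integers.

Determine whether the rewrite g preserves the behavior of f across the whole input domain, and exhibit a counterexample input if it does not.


These are not equivalent — on base=-1, step=0 the outputs split (-30 vs -25).
f: total=1, then count=1, then ((total + base) == (step * step)) is true, then total=-30, then returns -30
g: total=1, then count=1, then ((total + base) == (step * step)) is true, then total=-25, then returns -25
verdict: not equivalent; witness: base=-1, step=0


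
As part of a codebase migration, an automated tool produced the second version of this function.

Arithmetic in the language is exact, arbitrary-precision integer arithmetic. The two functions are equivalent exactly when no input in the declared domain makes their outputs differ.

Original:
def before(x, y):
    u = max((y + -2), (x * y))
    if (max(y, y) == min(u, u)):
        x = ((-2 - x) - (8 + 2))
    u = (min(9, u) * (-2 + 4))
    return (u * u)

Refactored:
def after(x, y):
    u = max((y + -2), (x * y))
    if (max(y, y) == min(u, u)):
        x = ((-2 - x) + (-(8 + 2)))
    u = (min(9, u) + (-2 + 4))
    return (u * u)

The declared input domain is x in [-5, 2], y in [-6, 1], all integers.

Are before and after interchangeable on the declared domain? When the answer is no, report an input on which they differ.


Evaluate both at x=-5, y=-6.
before: u becomes 30; next (max(y, y) == min(u, u)) evaluates to false; next u becomes 18; next final value 324
after: u becomes 30; next (max(y, y) == min(u, u)) evaluates to false; next u becomes 11; next final value 121
324 vs 121 — the two versions disagree here.
verdict: not equivalent; witness: x=-5, y=-6


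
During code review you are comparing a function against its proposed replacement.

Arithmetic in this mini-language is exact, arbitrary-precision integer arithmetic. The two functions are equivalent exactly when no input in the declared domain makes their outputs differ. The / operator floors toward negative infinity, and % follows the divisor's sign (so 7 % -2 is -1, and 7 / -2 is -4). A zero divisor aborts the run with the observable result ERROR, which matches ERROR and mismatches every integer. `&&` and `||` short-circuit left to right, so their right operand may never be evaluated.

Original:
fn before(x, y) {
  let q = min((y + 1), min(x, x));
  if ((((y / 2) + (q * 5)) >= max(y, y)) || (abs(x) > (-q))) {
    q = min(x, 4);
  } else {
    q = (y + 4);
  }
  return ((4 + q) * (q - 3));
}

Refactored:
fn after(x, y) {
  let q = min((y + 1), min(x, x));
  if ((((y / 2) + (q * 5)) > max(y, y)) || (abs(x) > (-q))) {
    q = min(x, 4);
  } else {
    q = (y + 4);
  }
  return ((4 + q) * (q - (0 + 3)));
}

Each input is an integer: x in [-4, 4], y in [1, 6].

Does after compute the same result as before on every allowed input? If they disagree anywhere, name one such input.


The one real change (`(((y / 2) + (q * 5)) >= max(y, y))` became `(((y / 2) + (q * 5)) > max(y, y))`) has no effect anywhere in the declared ranges; all 54 inputs agree.
verdict: equivalent


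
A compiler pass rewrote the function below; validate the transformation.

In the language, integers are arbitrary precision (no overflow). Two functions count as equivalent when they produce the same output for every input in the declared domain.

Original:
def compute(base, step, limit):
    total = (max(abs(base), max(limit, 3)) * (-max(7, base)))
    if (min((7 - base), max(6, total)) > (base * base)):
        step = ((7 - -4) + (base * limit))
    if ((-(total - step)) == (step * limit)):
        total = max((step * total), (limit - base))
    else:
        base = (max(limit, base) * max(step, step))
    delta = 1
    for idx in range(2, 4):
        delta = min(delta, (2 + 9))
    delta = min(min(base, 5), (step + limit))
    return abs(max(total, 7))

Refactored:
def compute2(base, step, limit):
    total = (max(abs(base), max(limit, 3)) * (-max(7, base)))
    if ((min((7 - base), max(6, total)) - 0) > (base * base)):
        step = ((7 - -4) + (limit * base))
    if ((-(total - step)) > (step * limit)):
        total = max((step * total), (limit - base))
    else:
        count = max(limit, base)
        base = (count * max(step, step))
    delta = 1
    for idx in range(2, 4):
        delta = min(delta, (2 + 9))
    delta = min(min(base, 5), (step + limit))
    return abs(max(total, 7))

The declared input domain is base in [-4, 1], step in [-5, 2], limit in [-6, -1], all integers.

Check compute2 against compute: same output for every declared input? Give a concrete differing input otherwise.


Input base=-4, step=-5, limit=-4: 7 from compute versus 140 from compute2.
verdict: not equivalent; witness: base=-4, step=-5, limit=-4


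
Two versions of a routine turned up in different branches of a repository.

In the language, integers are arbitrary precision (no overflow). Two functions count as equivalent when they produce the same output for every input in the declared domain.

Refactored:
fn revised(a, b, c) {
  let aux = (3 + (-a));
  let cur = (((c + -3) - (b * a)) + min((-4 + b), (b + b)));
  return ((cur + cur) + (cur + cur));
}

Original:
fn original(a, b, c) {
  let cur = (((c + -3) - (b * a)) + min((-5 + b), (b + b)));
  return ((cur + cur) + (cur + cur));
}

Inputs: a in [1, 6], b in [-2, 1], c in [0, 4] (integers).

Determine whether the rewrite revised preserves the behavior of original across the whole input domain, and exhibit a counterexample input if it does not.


Evaluate both at a=1, b=-2, c=0.
original: cur becomes -8; next final value -32
revised: aux becomes 2; next cur becomes -7; next final value -28
-32 and -28 differ, so these are not the same function on this domain.
verdict: not equivalent; witness: a=1, b=-2, c=0


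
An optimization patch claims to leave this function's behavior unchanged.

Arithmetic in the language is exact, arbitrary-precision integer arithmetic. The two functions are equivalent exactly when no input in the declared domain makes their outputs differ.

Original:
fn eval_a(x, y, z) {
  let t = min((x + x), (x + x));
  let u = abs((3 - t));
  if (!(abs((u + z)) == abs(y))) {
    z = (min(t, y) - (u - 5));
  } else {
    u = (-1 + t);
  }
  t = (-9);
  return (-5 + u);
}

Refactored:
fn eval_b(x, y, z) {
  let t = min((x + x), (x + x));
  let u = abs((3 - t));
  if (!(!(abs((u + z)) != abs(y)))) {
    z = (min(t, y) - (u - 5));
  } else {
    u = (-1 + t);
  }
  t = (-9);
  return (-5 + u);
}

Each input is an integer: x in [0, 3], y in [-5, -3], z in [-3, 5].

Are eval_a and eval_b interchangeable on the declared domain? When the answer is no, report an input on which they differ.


Differences: comparison usage differs; also boolean connective usage differs — yet all 108 inputs agree.
verdict: equivalent


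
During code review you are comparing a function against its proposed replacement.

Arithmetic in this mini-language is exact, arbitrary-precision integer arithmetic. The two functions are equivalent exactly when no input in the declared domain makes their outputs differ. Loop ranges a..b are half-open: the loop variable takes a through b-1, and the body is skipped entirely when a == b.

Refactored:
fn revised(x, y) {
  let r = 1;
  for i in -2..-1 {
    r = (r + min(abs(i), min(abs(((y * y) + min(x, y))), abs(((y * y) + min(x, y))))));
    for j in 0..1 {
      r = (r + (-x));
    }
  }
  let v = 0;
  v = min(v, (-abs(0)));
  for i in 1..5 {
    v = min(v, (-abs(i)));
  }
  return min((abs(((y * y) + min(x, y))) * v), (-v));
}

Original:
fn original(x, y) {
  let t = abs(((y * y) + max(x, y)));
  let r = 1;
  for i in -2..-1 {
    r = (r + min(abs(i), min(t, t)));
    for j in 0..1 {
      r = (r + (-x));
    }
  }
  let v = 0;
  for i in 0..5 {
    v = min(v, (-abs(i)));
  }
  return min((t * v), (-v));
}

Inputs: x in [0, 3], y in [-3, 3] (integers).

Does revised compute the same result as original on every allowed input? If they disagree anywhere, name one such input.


Consider the input x=0, y=-3.
original: t=9, then r=1, then (i=-2), then r=3, then (j=0), then r=3, then v=0, then (i=0), then v=0, then (i=1), then v=-1, then (i=2), then v=-2, then (i=3), then v=-3, then (i=4), then v=-4, then returns -36
revised: r=1, then (i=-2), then r=3, then (j=0), then r=3, then v=0, then v=0, then (i=1), then v=-1, then (i=2), then v=-2, then (i=3), then v=-3, then (i=4), then v=-4, then returns -24
-36 and -24 differ, so these are not the same function on this domain.
verdict: not equivalent; witness: x=0, y=-3


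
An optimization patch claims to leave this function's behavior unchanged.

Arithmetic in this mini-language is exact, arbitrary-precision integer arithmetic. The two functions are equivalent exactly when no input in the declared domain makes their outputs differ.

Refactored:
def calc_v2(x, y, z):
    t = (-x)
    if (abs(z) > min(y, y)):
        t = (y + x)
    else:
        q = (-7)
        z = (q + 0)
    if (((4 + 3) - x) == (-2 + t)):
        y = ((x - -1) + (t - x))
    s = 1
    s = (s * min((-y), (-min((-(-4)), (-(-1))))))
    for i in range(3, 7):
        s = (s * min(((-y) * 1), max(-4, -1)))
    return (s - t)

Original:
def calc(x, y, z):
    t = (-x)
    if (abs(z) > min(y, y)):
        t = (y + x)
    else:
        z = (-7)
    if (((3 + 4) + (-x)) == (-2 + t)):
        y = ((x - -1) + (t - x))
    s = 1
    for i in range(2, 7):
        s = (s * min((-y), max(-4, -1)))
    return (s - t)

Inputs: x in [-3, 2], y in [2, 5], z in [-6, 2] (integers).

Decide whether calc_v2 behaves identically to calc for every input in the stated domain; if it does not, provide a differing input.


The two are interchangeable: loop structure differs; min/max/abs usage differs; local variable names differ; arithmetic usage differs; constant usage differs; statement counts differ, and every declared input agrees.
Spot check at x=1, y=3, z=-5 — calc: t becomes -1; next (abs(z) > min(y, y)) evaluates to true; next t becomes 4; next (((3 + 4) + (-x)) == (-2 + t)) evaluates to false; next s becomes 1; next at i=2:; next s becomes -3; next at i=3:; next s becomes 9; next at i=4:; next s becomes -27; next at i=5:; next s becomes 81; next at i=6:; next s becomes -243; next final value -247. calc_v2: t becomes -1; next (abs(z) > min(y, y)) evaluates to true; next t becomes 4; next (((4 + 3) - x) == (-2 + t)) evaluates to false; next s becomes 1; next s becomes -3; next at i=3:; next s becomes 9; next at i=4:; next s becomes -27; next at i=5:; next s becomes 81; next at i=6:; next s becomes -243; next final value -247. Both give -247.
An exhaustive pass over the 216 declared inputs shows identical outputs.
verdict: equivalent


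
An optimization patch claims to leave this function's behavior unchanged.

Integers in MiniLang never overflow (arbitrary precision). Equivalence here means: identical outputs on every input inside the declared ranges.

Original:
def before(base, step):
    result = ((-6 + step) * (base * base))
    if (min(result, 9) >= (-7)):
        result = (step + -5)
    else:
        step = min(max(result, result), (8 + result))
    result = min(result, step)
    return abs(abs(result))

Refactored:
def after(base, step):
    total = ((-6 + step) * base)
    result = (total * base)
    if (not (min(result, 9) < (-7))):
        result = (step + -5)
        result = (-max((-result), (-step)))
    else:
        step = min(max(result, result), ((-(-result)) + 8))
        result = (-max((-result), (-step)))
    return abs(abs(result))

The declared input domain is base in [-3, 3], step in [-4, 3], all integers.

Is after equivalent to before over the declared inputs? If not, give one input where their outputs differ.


Differences: statement counts differ, and min/max/abs usage differs, and comparison usage differs, and boolean connective usage differs, and local variable names differ — yet all 56 inputs agree.
verdict: equivalent


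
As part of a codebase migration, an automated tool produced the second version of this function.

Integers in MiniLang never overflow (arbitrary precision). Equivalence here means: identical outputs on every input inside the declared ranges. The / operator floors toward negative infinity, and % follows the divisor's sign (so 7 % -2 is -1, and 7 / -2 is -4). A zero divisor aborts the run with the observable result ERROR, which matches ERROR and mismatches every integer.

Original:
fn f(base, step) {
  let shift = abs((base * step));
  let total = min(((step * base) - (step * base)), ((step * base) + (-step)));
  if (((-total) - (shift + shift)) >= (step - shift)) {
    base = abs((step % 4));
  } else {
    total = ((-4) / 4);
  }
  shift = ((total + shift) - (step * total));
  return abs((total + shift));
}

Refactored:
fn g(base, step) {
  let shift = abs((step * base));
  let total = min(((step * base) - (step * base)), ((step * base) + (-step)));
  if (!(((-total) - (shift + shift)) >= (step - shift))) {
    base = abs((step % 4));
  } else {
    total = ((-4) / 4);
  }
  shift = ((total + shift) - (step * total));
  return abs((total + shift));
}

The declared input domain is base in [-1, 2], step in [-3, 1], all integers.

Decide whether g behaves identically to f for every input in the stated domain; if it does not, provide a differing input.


Consider the input base=-1, step=-3.
f: shift becomes 3; next total becomes 0; next (((-total) - (shift + shift)) >= (step - shift)) evaluates to true; next base becomes 1; next shift becomes 3; next final value 3
g: shift becomes 3; next total becomes 0; next (!(((-total) - (shift + shift)) >= (step - shift))) evaluates to false; next total becomes -1; next shift becomes -1; next final value 2
3 against 2: the behavior changed.
verdict: not equivalent; witness: base=-1, step=-3


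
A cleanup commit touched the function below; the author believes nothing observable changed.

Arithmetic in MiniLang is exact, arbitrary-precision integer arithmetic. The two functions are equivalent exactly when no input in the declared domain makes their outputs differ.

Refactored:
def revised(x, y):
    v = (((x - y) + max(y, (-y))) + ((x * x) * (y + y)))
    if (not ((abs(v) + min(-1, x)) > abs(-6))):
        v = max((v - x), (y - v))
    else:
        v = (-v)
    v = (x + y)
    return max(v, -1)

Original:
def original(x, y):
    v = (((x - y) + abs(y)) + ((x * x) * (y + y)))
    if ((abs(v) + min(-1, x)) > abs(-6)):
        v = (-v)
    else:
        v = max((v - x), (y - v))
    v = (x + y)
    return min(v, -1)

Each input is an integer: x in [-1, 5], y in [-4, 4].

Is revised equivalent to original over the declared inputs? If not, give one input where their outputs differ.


Evaluate both at x=-1, y=-4.
original: v becomes -1; next ((abs(v) + min(-1, x)) > abs(-6)) evaluates to false; next v becomes 0; next v becomes -5; next final value -5
revised: v becomes -1; next (not ((abs(v) + min(-1, x)) > abs(-6))) evaluates to true; next v becomes 0; next v becomes -5; next final value -1
-5 against -1: the behavior changed.
verdict: not equivalent; witness: x=-1, y=-4


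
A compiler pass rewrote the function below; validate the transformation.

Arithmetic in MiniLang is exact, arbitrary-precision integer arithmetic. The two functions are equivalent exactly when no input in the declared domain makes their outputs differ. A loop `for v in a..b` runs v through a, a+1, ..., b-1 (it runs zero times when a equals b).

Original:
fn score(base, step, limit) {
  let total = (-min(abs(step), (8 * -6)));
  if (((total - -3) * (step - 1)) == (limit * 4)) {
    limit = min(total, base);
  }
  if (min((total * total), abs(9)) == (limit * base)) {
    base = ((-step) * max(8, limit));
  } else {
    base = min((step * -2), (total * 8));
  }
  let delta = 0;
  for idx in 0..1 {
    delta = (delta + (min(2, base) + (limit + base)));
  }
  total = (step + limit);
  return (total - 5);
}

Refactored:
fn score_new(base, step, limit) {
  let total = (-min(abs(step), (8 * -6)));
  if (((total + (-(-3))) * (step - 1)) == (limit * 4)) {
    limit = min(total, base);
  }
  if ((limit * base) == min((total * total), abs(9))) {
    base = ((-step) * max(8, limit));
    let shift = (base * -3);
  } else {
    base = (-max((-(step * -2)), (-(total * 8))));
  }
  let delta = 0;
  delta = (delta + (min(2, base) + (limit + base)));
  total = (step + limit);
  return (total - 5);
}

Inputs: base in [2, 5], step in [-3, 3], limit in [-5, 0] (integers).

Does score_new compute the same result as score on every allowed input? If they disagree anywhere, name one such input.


Reading the diff, among the changes: local variable names differ, min/max/abs usage differs, arithmetic usage differs, constant usage differs, loop structure differs.
Spot check at base=2, step=-2, limit=-1 — score: total := 48 | (((total - -3) * (step - 1)) == (limit * 4)): false | (min((total * total), abs(9)) == (limit * base)): false | base := 4 | delta := 0 | iter idx=0: | delta := 5 | total := -3 | result -8. score_new: total := 48 | (((total + (-(-3))) * (step - 1)) == (limit * 4)): false | ((limit * base) == min((total * total), abs(9))): false | base := 4 | delta := 0 | delta := 5 | total := -3 | result -8. Both give -8.
An exhaustive pass over the 168 declared inputs shows identical outputs.
verdict: equivalent


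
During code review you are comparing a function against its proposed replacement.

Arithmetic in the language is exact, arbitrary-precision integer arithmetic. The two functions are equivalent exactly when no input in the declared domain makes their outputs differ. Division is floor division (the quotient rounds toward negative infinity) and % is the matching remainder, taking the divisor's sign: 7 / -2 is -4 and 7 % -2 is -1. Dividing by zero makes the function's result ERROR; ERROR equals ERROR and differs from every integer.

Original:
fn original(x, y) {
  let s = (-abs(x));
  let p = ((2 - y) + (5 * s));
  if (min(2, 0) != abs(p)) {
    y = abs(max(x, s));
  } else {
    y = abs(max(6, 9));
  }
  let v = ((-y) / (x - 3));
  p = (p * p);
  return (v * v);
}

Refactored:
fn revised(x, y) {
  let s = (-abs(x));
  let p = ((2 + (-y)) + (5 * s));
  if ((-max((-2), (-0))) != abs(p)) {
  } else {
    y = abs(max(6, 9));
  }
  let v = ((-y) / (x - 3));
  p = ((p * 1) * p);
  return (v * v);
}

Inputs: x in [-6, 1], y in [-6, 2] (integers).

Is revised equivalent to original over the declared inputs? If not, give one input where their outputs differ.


Not equivalent: x=-6, y=-6 separates them (0 vs 1).
original: s := -6 | p := -22 | (min(2, 0) != abs(p)): true | y := 6 | v := 0 | p := 484 | result 0
revised: s := -6 | p := -22 | ((-max((-2), (-0))) != abs(p)): true | v := -1 | p := 484 | result 1
verdict: not equivalent; witness: x=-6, y=-6


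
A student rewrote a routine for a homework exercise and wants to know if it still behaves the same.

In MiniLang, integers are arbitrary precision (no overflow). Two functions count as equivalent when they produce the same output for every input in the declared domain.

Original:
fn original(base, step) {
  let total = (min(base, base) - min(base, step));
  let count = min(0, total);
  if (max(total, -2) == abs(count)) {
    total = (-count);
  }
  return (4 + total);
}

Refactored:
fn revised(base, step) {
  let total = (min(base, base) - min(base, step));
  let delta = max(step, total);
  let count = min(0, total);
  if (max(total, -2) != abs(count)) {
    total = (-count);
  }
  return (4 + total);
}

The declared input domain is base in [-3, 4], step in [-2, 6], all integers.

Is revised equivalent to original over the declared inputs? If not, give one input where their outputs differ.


Try base=-1, step=-2.
original: total=1, then count=0, then (max(total, -2) == abs(count)) is false, then returns 5
revised: total=1, then delta=1, then count=0, then (max(total, -2) != abs(count)) is true, then total=0, then returns 4
5 != 4, so the rewrite changes behavior.
verdict: not equivalent; witness: base=-1, step=-2


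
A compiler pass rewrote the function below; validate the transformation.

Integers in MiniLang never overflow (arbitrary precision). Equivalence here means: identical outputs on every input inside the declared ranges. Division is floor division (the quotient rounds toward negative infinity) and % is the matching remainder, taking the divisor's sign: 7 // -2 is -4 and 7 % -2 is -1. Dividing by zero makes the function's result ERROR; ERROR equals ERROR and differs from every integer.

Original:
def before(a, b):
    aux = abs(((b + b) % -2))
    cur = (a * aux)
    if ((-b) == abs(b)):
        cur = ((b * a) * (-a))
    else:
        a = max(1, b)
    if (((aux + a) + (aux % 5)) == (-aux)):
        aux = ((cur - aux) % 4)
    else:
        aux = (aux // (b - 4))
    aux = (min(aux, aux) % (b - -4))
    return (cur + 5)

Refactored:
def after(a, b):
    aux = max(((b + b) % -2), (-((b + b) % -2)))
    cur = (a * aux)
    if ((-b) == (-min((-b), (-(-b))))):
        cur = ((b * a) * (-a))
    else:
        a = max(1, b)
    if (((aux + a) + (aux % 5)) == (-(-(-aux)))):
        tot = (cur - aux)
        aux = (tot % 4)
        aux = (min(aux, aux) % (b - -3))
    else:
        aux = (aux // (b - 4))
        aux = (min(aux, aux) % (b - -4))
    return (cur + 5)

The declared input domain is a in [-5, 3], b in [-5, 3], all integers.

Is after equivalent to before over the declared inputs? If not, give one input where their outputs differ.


These are not equivalent — on a=0, b=-4 the outputs split (ERROR vs 5).
before: aux becomes 0; next cur becomes 0; next ((-b) == abs(b)) evaluates to true; next cur becomes 0; next (((aux + a) + (aux % 5)) == (-aux)) evaluates to true; next aux becomes 0; next hits division by zero so the output is ERROR
after: aux becomes 0; next cur becomes 0; next ((-b) == (-min((-b), (-(-b))))) evaluates to true; next cur becomes 0; next (((aux + a) + (aux % 5)) == (-(-(-aux)))) evaluates to true; next tot becomes 0; next aux becomes 0; next aux becomes 0; next final value 5
verdict: not equivalent; witness: a=0, b=-4


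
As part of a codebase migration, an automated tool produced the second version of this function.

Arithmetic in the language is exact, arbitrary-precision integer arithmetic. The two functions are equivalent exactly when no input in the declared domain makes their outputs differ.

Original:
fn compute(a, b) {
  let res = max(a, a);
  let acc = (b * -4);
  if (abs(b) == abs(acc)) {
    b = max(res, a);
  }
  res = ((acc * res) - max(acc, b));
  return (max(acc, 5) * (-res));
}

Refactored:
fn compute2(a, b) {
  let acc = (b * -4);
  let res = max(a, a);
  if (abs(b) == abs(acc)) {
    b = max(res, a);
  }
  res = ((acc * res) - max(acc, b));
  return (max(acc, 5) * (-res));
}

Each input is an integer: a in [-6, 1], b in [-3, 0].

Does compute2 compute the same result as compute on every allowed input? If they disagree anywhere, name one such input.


Although same computation, different form, 32/32 inputs agree.
verdict: equivalent


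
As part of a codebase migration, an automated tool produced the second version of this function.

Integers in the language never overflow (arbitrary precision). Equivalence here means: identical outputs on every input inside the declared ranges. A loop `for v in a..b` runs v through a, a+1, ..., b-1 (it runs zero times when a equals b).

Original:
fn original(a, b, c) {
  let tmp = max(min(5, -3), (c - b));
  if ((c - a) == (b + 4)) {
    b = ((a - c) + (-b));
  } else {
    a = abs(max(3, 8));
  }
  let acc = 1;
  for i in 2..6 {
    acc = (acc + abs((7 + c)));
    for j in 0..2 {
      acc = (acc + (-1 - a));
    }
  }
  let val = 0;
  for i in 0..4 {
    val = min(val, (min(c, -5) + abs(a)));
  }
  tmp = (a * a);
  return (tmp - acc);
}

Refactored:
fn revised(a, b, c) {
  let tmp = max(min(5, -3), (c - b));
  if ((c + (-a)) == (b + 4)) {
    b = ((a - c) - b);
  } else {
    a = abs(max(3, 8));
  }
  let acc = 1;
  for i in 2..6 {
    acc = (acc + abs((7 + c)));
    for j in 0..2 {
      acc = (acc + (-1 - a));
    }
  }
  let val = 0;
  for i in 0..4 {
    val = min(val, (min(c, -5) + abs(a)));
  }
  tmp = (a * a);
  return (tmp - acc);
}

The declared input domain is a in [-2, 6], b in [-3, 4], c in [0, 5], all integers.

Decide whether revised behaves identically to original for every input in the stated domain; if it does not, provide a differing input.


Comparing the listings, the differences include: same computation, different form.
Tracing a=2, b=0, c=3: original: tmp=3, then ((c - a) == (b + 4)) is false, then a=8, then acc=1, then (i=2), then acc=11, then (j=0), then acc=2, then (j=1), then acc=-7, then (i=3), then acc=3, then (j=0), then acc=-6, then (j=1), then acc=-15, then (i=4), then acc=-5, then (j=0), then acc=-14, then (j=1), then acc=-23, then (i=5), then acc=-13, then (j=0), then acc=-22, then (j=1), then acc=-31, then val=0, then (i=0), then val=0, then (i=1), then val=0, then (i=2), then val=0, then (i=3), then val=0, then tmp=64, then returns 95 | revised: tmp=3, then ((c + (-a)) == (b + 4)) is false, then a=8, then acc=1, then (i=2), then acc=11, then (j=0), then acc=2, then (j=1), then acc=-7, then (i=3), then acc=3, then (j=0), then acc=-6, then (j=1), then acc=-15, then (i=4), then acc=-5, then (j=0), then acc=-14, then (j=1), then acc=-23, then (i=5), then acc=-13, then (j=0), then acc=-22, then (j=1), then acc=-31, then val=0, then (i=0), then val=0, then (i=1), then val=0, then (i=2), then val=0, then (i=3), then val=0, then tmp=64, then returns 95 — matching result 95.
An exhaustive pass over the 432 declared inputs shows identical outputs.
verdict: equivalent


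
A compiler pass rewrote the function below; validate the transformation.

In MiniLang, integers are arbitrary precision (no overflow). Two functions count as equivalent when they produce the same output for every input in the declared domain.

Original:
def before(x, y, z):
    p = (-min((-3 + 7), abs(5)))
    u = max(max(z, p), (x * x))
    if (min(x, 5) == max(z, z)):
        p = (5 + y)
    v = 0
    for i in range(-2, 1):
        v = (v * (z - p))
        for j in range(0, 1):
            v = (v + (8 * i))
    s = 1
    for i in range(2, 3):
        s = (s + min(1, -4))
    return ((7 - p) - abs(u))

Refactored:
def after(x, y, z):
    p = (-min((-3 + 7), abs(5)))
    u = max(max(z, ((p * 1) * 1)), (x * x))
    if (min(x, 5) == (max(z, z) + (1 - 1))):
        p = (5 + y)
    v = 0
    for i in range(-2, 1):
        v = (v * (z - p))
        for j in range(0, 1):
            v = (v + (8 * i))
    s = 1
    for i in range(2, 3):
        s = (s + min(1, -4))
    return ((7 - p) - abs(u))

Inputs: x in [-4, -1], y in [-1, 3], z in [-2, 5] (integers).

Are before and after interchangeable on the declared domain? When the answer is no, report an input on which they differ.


The two versions differ — the changes include constant usage differs, and arithmetic usage differs.
As a probe, take x=-1, y=0, z=-2: before runs p becomes -4; next u becomes 1; next (min(x, 5) == max(z, z)) evaluates to false; next v becomes 0; next at i=-2:; next v becomes 0; next at j=0:; next v becomes -16; next at i=-1:; next v becomes -32; next at j=0:; next v becomes -40; next at i=0:; next v becomes -80; next at j=0:; next v becomes -80; next s becomes 1; next at i=2:; next s becomes -3; next final value 10; after runs p becomes -4; next u becomes 1; next (min(x, 5) == (max(z, z) + (1 - 1))) evaluates to false; next v becomes 0; next at i=-2:; next v becomes 0; next at j=0:; next v becomes -16; next at i=-1:; next v becomes -32; next at j=0:; next v becomes -40; next at i=0:; next v becomes -80; next at j=0:; next v becomes -80; next s becomes 1; next at i=2:; next s becomes -3; next final value 10; both end at 10.
Every one of the 160 inputs gives matching results.
verdict: equivalent


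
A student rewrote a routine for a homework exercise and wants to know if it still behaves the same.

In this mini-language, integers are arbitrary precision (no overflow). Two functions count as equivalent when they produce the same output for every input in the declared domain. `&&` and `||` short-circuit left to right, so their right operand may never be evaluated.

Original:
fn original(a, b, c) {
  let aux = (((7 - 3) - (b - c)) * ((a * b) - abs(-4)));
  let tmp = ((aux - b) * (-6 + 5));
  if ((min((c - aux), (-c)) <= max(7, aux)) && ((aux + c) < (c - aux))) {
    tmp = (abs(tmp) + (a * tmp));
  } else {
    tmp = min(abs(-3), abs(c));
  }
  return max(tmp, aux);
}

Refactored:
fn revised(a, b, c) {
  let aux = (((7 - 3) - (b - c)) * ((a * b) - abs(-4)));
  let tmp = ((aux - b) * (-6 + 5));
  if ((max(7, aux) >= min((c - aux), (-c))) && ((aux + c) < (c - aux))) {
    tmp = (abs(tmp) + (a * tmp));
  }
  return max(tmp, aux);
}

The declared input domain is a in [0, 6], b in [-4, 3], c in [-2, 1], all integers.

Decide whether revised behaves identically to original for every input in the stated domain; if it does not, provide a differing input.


Evaluate both at a=0, b=3, c=-1.
original: aux = 0; tmp = 3; ((min((c - aux), (-c)) <= max(7, aux)) && ((aux + c) < (c - aux))) -> false; tmp = 1; return 1
revised: aux = 0; tmp = 3; ((max(7, aux) >= min((c - aux), (-c))) && ((aux + c) < (c - aux))) -> false; return 3
1 vs 3 — the two versions disagree here.
verdict: not equivalent; witness: a=0, b=3, c=-1


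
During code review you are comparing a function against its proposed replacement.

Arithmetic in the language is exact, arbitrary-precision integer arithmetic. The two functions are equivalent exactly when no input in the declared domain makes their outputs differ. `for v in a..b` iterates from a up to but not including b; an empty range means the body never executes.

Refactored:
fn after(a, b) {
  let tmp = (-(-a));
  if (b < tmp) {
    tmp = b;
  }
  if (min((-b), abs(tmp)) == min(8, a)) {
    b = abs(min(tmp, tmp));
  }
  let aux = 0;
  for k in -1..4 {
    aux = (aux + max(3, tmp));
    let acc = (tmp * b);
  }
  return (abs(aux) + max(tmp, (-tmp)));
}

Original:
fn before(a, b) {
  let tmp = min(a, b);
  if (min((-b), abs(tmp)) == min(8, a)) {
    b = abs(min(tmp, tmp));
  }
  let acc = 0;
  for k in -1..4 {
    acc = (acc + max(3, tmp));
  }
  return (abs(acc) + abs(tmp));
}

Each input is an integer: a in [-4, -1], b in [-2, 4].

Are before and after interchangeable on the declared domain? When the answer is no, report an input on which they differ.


Comparing the listings, the differences include: comparison usage differs, arithmetic usage differs, branching structure differs, local variable names differ, min/max/abs usage differs, statement counts differ.
One worked example (a=-3, b=2) — before: tmp = -3; (min((-b), abs(tmp)) == min(8, a)) -> false; acc = 0; [k=-1]; acc = 3; [k=0]; acc = 6; [k=1]; acc = 9; [k=2]; acc = 12; [k=3]; acc = 15; return 18; after: tmp = -3; (b < tmp) -> false; (min((-b), abs(tmp)) == min(8, a)) -> false; aux = 0; [k=-1]; aux = 3; acc = -6; [k=0]; aux = 6; acc = -6; [k=1]; aux = 9; acc = -6; [k=2]; aux = 12; acc = -6; [k=3]; aux = 15; acc = -6; return 18; agreement on 18.
Every one of the 28 inputs gives matching results.
verdict: equivalent
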